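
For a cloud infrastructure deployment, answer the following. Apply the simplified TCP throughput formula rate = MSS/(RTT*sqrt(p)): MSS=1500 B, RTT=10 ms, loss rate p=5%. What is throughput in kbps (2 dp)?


Given: MSS = 1500 bytes, RTT = 10 ms, loss = 5%
RTT in seconds = 10 / 1000 = 0.01
Loss rate = 5% = 0.05
sqrt(loss) = sqrt(0.05) = 0.223606797750
Throughput (bytes/s) = 1500 / (0.01 * 0.223606797750) = 670820.3932
Throughput (kbps) = 670820.3932 * 8 / 1000 = 5366.563146 -> 5366.56 kbps (2 dp)

5366.56


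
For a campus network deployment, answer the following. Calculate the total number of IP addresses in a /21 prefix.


Given: CIDR prefix /21
Host bits = 32 - 21 = 11
Total addresses = 2^11 = 2048

2048


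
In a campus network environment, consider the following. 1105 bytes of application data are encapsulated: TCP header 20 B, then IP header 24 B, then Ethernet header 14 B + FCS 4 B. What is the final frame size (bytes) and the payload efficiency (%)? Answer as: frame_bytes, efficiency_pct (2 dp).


TCP segment = 1105 + 20 = 1125 B
IP packet = 1125 + 24 = 1149 B
Ethernet frame = 1149 + 14 + 4 = 1167 B
Efficiency = app / frame = 1105 / 1167 = 0.946872 = 94.6872% -> 94.69% (2 dp)

1167, 94.69


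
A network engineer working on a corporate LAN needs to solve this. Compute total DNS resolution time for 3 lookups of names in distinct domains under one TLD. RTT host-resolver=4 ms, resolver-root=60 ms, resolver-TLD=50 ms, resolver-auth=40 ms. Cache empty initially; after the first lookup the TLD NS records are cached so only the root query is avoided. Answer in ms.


Lookup 1 (cold cache): local + root + TLD + auth = 4 + 60 + 50 + 40 = 154 ms
Lookups 2..3 (TLD NS cached -> skip root; new domain -> still ask TLD and auth): local + TLD + auth = 4 + 50 + 40 = 94 ms each
Remaining 2 lookups: 2 * 94 = 188 ms
Total = 154 + 188 = 342 ms

342


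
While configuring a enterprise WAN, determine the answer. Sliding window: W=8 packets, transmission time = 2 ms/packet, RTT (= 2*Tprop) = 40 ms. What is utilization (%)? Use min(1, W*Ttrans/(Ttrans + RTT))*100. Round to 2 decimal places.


Given: W = 8, Ttrans = 2 ms, RTT = 40 ms (= 2 * Tprop, Tprop = 20 ms)
Cycle time = Ttrans + RTT = 2 + 40 = 42 ms (first packet sent until its ACK returns)
W * Ttrans = 8 * 2 = 16 ms of sending per cycle
W * Ttrans / (Ttrans + RTT) = 16 / 42 = 0.380952
U = min(1, 0.380952) = 0.380952
U% = 38.10%

38.10


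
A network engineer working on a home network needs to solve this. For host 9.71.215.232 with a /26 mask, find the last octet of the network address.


Given: IP = 9.71.215.232, prefix = /26
Subnet mask = 255.255.255.192
Last octet of IP: 232
Last octet of mask: 192
Network last octet = 232 AND 192 = 192

192


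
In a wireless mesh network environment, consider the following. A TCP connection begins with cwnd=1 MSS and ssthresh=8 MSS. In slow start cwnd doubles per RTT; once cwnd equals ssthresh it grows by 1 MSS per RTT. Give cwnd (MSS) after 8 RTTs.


RTT 0: cwnd = 1 MSS (initial)
RTT 1: cwnd = 2 MSS (slow start, doubled)
RTT 2: cwnd = 4 MSS (slow start, doubled)
RTT 3: cwnd = 8 MSS (slow start, doubled)
RTT 4: cwnd = 9 MSS (congestion avoidance, +1)
RTT 5: cwnd = 10 MSS (congestion avoidance, +1)
RTT 6: cwnd = 11 MSS (congestion avoidance, +1)
RTT 7: cwnd = 12 MSS (congestion avoidance, +1)
RTT 8: cwnd = 13 MSS (congestion avoidance, +1)

13


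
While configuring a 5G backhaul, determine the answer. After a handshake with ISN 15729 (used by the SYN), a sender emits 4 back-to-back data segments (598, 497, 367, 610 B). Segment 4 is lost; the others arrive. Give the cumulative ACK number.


SYN uses sequence number 15729; first data byte = ISN + 1 = 15730.
Segment 1: SEQ = 15730, len = 598 B, covers [15730, 16327]
Segment 2: SEQ = 16328, len = 497 B, covers [16328, 16824]
Segment 3: SEQ = 16825, len = 367 B, covers [16825, 17191]
Segment 4: SEQ = 17192, len = 610 B, covers [17192, 17801] [LOST]
In-order data received: bytes [15730, 17191] (segments 1..3).
Segment 4 missing -> gap begins at byte 17192.
Cumulative ACK = next expected in-order byte = 15730 + 598 + 497 + 367 = 17192

17192


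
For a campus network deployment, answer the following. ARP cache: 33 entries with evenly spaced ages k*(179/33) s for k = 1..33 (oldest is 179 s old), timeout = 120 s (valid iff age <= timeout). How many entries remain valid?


Ages are k * 179/33 s for k = 1..33 (spacing = 5.4242 s).
Entry k is valid iff k * 179/33 <= 120 iff k <= 33 * 120 / 179 = 22.1229
n_valid = floor(22.1229) = 22
(n_stale = 33 - 22 = 11)

22


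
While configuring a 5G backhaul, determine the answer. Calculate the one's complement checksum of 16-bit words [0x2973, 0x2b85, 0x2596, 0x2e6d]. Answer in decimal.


Given words: [0x2973, 0x2b85, 0x2596, 0x2e6d]
Step 1: Sum all words
Raw sum = 10611 + 11141 + 9622 + 11885 = 43259
One's complement = ~43259 & 0xFFFF = 22276

22276


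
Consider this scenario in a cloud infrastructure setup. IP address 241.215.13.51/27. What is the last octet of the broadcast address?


Given: IP = 241.215.13.51, prefix = /27
Host bits = 32 - 27 = 5
Network last octet = 51 AND mask = 32
Host part size = 2^5 - 1 = 31
Broadcast last octet = 32 OR 31 = 63

63


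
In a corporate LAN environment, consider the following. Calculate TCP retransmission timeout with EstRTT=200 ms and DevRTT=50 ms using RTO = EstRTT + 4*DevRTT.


Given: EstRTT = 200 ms, DevRTT = 50 ms
Timeout = EstRTT + 4 * DevRTT
4 * DevRTT = 4 * 50 = 200
Timeout = 200 + 200 = 400 ms

400


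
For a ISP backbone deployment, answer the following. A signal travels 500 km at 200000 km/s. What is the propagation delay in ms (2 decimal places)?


Given: distance = 500 km, speed = 200000 km/s
Delay = distance / speed = 500 / 200000 seconds
Delay in ms = 500 * 1000 / 200000
Delay = 2.5000 ms
Rounded to 2 dp = 2.50 ms

2.50


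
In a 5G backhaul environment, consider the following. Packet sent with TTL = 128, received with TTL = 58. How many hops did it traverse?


Given: initial TTL = 128, received TTL = 58
Hops = initial TTL - received TTL
Hops = 128 - 58 = 70

70


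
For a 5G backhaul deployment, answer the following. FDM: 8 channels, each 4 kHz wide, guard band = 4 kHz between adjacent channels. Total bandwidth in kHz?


Given: 8 channels, 4 kHz each, guard = 4 kHz
Channel bandwidth = 8 * 4 = 32 kHz
Guard bands = 7 gaps * 4 kHz = 28 kHz
Total = 32 + 28 = 60 kHz

60


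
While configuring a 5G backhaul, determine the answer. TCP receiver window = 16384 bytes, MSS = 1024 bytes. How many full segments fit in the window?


Given: RWND = 16384 bytes, MSS = 1024 bytes
Full segments = floor(RWND / MSS)
Full segments = floor(16384 / 1024)
Full segments = floor(16.0) = 16

16


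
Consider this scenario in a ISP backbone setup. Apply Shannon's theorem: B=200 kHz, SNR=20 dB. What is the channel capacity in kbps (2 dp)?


Given: B = 200 kHz, SNR = 20 dB
SNR linear = 10^(20/10) = 100
1 + SNR = 101
log2(101) = 6.6582114828
C = 200 * 1000 * 6.6582114828 = 1331642.2966 bps
C = 1331.642297 kbps -> 1331.64 kbps (2 dp)

1331.64


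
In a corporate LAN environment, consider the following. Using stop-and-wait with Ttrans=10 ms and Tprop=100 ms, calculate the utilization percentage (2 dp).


Given: Ttrans = 10 ms, Tprop = 100 ms
RTT = 2 * Tprop = 2 * 100 = 200 ms
U = Ttrans / (Ttrans + RTT)
U = 10 / (10 + 200)
U = 10 / 210 = 0.047619
U% = 4.76%

4.76


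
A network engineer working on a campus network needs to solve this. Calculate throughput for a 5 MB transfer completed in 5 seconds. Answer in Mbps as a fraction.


Given: file = 5 MB, time = 5 s
File in Mb = 5 * 8 = 40 Mb
Throughput = 40 / 5 Mbps
Throughput = 8 Mbps

8


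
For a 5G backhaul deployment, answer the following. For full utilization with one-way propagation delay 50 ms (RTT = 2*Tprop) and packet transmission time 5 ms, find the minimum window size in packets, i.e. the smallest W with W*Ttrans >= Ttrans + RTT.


Given: Ttrans = 5 ms, RTT = 100 ms (= 2 * Tprop, Tprop = 50 ms)
Time until first ACK returns = Ttrans + RTT = 5 + 100 = 105 ms
Need W * Ttrans >= Ttrans + RTT  ->  W >= (Ttrans + RTT) / Ttrans
(Ttrans + RTT) / Ttrans = 105 / 5 = 21
W_min = ceil(21) = 21

21


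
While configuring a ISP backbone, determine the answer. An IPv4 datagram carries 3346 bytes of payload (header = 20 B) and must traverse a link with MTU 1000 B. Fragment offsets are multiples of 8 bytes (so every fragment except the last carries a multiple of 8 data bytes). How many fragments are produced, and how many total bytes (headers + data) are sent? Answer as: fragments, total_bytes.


Max data per non-final fragment = floor((MTU - header)/8)*8 = floor((1000 - 20)/8)*8 = floor(980/8)*8 = 976 B
Final fragment needs no 8-byte alignment: it can carry up to MTU - header = 980 B
Non-final fragments needed = ceil((payload - 980) / 976) = ceil(2366/976) = ceil(2.4242) = 3
Number of fragments = 3 + 1 = 4
Fragment sizes (data): 3 * 976 B + 418 B (last, 418 <= 980 OK)
Total bytes sent = payload + n_frags * header = 3346 + 4*20 = 3346 + 80 = 3426 B

4, 3426


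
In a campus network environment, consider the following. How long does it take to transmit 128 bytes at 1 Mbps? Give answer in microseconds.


Given: packet = 128 bytes, bandwidth = 1 Mbps
Packet in bits = 128 * 8 = 1024 bits
Bandwidth = 1 * 10^6 = 1000000 bps
Time = 1024 / 1000000 seconds
Time in us = 1024 * 10^6 / 1000000 = 1024

1024


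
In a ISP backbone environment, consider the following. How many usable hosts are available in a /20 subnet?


Given: subnet mask /20
Host bits = 32 - 20 = 12
Total addresses = 2^12 = 4096
Usable hosts = 4096 - 2 (network + broadcast) = 4094

4094


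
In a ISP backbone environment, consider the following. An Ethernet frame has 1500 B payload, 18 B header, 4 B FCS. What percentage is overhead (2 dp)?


Given: payload = 1500 B, header = 18 B, trailer = 4 B
Overhead bytes = header + trailer = 18 + 4 = 22
Total frame = payload + overhead = 1500 + 22 = 1522
Overhead % = 22 / 1522 * 100 = 1.4455% -> 1.45% (2 dp)

1.45


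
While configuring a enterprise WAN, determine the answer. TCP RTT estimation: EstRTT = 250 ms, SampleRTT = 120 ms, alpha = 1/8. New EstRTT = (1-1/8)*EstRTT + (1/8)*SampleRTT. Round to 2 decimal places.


Given: EstRTT = 250 ms, SampleRTT = 120 ms, alpha = 1/8
New EstRTT = (1 - alpha) * EstRTT + alpha * SampleRTT
(7/8) * 250 = 218.75
(1/8) * 120 = 15
New EstRTT = 218.75 + 15 = 233.75 ms -> 233.75 ms (2 dp)

233.75


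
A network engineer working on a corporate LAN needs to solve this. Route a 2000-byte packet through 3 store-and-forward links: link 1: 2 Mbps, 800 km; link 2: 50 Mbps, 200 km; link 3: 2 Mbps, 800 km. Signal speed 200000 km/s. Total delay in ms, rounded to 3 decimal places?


Packet = 2000 bytes = 16000 bits. Store-and-forward: sum (t_trans + t_prop) per link.
Link 1: t_trans = 16000/(2*10^6) s = 8.0000 ms; t_prop = 800/200000 s = 4.0000 ms; subtotal = 12.0000 ms
Link 2: t_trans = 16000/(50*10^6) s = 0.3200 ms; t_prop = 200/200000 s = 1.0000 ms; subtotal = 1.3200 ms
Link 3: t_trans = 16000/(2*10^6) s = 8.0000 ms; t_prop = 800/200000 s = 4.0000 ms; subtotal = 12.0000 ms
End-to-end = 12.0000 + 1.3200 + 12.0000 = 25.3200 ms -> 25.320 ms (3 dp)

25.320


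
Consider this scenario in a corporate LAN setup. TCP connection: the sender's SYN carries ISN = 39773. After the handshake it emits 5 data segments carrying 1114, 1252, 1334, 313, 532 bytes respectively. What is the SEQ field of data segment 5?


The SYN occupies sequence number ISN = 39773, so the first data byte is ISN + 1 = 39774.
SEQ of data segment i = (ISN + 1) + sum of payload sizes of segments 1..i-1.
Segment 1: SEQ = 39774, payload = 1114 bytes
Segment 2: SEQ = 40888, payload = 1252 bytes
Segment 3: SEQ = 42140, payload = 1334 bytes
Segment 4: SEQ = 43474, payload = 313 bytes
Segment 5: SEQ = 43787, payload = 532 bytes
SEQ of segment 5 = 39774 + 1114 + 1252 + 1334 + 313 = 43787

43787


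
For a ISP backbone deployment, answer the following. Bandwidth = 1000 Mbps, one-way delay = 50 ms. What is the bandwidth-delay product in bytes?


Given: bandwidth = 1000 Mbps, delay = 50 ms
BDP in bits = 1000 * 10^6 * 50 / 1000
BDP in bits = 50000000
BDP in bytes = 50000000 / 8 = 6250000

6250000


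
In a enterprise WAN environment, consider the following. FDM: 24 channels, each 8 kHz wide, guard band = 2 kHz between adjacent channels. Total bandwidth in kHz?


Given: 24 channels, 8 kHz each, guard = 2 kHz
Channel bandwidth = 24 * 8 = 192 kHz
Guard bands = 23 gaps * 2 kHz = 46 kHz
Total = 192 + 46 = 238 kHz

238


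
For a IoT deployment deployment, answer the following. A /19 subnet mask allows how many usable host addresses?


Given: subnet mask /19
Host bits = 32 - 19 = 13
Total addresses = 2^13 = 8192
Usable hosts = 8192 - 2 (network + broadcast) = 8190

8190


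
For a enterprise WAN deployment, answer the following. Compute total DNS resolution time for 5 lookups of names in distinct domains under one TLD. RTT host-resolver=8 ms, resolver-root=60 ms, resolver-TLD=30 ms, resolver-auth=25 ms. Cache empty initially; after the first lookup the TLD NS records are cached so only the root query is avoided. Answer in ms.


Lookup 1 (cold cache): local + root + TLD + auth = 8 + 60 + 30 + 25 = 123 ms
Lookups 2..5 (TLD NS cached -> skip root; new domain -> still ask TLD and auth): local + TLD + auth = 8 + 30 + 25 = 63 ms each
Remaining 4 lookups: 4 * 63 = 252 ms
Total = 123 + 252 = 375 ms

375


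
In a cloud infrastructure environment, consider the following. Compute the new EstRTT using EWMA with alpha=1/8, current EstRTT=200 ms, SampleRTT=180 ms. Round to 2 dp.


Given: EstRTT = 200 ms, SampleRTT = 180 ms, alpha = 1/8
New EstRTT = (1 - alpha) * EstRTT + alpha * SampleRTT
(7/8) * 200 = 175
(1/8) * 180 = 22.5
New EstRTT = 175 + 22.5 = 197.5 ms -> 197.50 ms (2 dp)

197.50


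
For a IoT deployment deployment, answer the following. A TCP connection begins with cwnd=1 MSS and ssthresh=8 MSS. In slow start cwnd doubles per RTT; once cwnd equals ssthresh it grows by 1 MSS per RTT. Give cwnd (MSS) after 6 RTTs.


RTT 0: cwnd = 1 MSS (initial)
RTT 1: cwnd = 2 MSS (slow start, doubled)
RTT 2: cwnd = 4 MSS (slow start, doubled)
RTT 3: cwnd = 8 MSS (slow start, doubled)
RTT 4: cwnd = 9 MSS (congestion avoidance, +1)
RTT 5: cwnd = 10 MSS (congestion avoidance, +1)
RTT 6: cwnd = 11 MSS (congestion avoidance, +1)

11


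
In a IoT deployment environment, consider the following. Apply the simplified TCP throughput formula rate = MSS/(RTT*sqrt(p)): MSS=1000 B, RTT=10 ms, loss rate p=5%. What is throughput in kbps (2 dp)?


Given: MSS = 1000 bytes, RTT = 10 ms, loss = 5%
RTT in seconds = 10 / 1000 = 0.01
Loss rate = 5% = 0.05
sqrt(loss) = sqrt(0.05) = 0.223606797750
Throughput (bytes/s) = 1000 / (0.01 * 0.223606797750) = 447213.5955
Throughput (kbps) = 447213.5955 * 8 / 1000 = 3577.708764 -> 3577.71 kbps (2 dp)

3577.71


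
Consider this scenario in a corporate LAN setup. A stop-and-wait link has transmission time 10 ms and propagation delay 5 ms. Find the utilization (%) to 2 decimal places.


Given: Ttrans = 10 ms, Tprop = 5 ms
RTT = 2 * Tprop = 2 * 5 = 10 ms
U = Ttrans / (Ttrans + RTT)
U = 10 / (10 + 10)
U = 10 / 20 = 0.5
U% = 50.00%

50.00


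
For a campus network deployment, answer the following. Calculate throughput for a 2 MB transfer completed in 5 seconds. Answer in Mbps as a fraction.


Given: file = 2 MB, time = 5 s
File in Mb = 2 * 8 = 16 Mb
Throughput = 16 / 5 Mbps
Throughput = 16/5 Mbps

16/5


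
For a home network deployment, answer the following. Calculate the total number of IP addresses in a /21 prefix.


Given: CIDR prefix /21
Host bits = 32 - 21 = 11
Total addresses = 2^11 = 2048

2048


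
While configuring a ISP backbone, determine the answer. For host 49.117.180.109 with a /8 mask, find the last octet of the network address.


Given: IP = 49.117.180.109, prefix = /8
Subnet mask = 255.0.0.0
Last octet of IP: 109
Last octet of mask: 0
Network last octet = 109 AND 0 = 0

0


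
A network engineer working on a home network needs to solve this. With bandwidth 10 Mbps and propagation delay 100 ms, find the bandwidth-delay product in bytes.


Given: bandwidth = 10 Mbps, delay = 100 ms
BDP in bits = 10 * 10^6 * 100 / 1000
BDP in bits = 1000000
BDP in bytes = 1000000 / 8 = 125000

125000


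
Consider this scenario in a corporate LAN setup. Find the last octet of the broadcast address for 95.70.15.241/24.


Given: IP = 95.70.15.241, prefix = /24
Host bits = 32 - 24 = 8
Network last octet = 241 AND mask = 0
Host part size = 2^8 - 1 = 255
Broadcast last octet = 0 OR 255 = 255

255


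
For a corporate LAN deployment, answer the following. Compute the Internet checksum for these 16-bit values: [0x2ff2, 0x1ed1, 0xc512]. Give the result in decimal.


Given words: [0x2ff2, 0x1ed1, 0xc512]
Step 1: Sum all words
Raw sum = 12274 + 7889 + 50450 = 70613
Step 2: Fold carry: (5077 + 1) = 5078
One's complement = ~5078 & 0xFFFF = 60457

60457


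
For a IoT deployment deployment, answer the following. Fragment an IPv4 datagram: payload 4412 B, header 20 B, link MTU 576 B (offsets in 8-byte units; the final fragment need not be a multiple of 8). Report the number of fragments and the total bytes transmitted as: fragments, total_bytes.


Max data per non-final fragment = floor((MTU - header)/8)*8 = floor((576 - 20)/8)*8 = floor(556/8)*8 = 552 B
Final fragment needs no 8-byte alignment: it can carry up to MTU - header = 556 B
Non-final fragments needed = ceil((payload - 556) / 552) = ceil(3856/552) = ceil(6.9855) = 7
Number of fragments = 7 + 1 = 8
Fragment sizes (data): 7 * 552 B + 548 B (last, 548 <= 556 OK)
Total bytes sent = payload + n_frags * header = 4412 + 8*20 = 4412 + 160 = 4572 B

8, 4572


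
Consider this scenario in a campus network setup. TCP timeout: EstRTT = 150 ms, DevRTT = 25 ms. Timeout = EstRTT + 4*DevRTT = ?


Given: EstRTT = 150 ms, DevRTT = 25 ms
Timeout = EstRTT + 4 * DevRTT
4 * DevRTT = 4 * 25 = 100
Timeout = 150 + 100 = 250 ms

250


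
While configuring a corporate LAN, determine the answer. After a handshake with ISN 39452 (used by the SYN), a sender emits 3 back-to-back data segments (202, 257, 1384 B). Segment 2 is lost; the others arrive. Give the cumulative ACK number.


SYN uses sequence number 39452; first data byte = ISN + 1 = 39453.
Segment 1: SEQ = 39453, len = 202 B, covers [39453, 39654]
Segment 2: SEQ = 39655, len = 257 B, covers [39655, 39911] [LOST]
Segment 3: SEQ = 39912, len = 1384 B, covers [39912, 41295]
In-order data received: bytes [39453, 39654] (segments 1..1).
Segment 2 missing -> gap begins at byte 39655; later segments buffered out of order.
Cumulative ACK = next expected in-order byte = 39453 + 202 = 39655

39655


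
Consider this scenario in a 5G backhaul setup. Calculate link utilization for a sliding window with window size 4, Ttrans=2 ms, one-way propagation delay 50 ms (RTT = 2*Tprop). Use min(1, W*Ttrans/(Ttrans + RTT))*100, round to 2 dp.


Given: W = 4, Ttrans = 2 ms, RTT = 100 ms (= 2 * Tprop, Tprop = 50 ms)
Cycle time = Ttrans + RTT = 2 + 100 = 102 ms (first packet sent until its ACK returns)
W * Ttrans = 4 * 2 = 8 ms of sending per cycle
W * Ttrans / (Ttrans + RTT) = 8 / 102 = 0.078431
U = min(1, 0.078431) = 0.078431
U% = 7.84%

7.84


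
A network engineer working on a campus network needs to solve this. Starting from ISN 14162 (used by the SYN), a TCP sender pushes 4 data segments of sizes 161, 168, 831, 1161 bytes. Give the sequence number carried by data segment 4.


The SYN occupies sequence number ISN = 14162, so the first data byte is ISN + 1 = 14163.
SEQ of data segment i = (ISN + 1) + sum of payload sizes of segments 1..i-1.
Segment 1: SEQ = 14163, payload = 161 bytes
Segment 2: SEQ = 14324, payload = 168 bytes
Segment 3: SEQ = 14492, payload = 831 bytes
Segment 4: SEQ = 15323, payload = 1161 bytes
SEQ of segment 4 = 14163 + 161 + 168 + 831 = 15323

15323


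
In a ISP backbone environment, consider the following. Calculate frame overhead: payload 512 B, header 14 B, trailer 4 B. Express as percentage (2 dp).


Given: payload = 512 B, header = 14 B, trailer = 4 B
Overhead bytes = header + trailer = 14 + 4 = 18
Total frame = payload + overhead = 512 + 18 = 530
Overhead % = 18 / 530 * 100 = 3.3962% -> 3.40% (2 dp)

3.40


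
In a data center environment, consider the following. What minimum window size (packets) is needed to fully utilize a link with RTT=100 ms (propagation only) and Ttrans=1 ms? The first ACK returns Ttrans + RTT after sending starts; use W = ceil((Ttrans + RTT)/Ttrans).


Given: Ttrans = 1 ms, RTT = 100 ms (= 2 * Tprop, Tprop = 50 ms)
Time until first ACK returns = Ttrans + RTT = 1 + 100 = 101 ms
Need W * Ttrans >= Ttrans + RTT  ->  W >= (Ttrans + RTT) / Ttrans
(Ttrans + RTT) / Ttrans = 101 / 1 = 101
W_min = ceil(101) = 101

101


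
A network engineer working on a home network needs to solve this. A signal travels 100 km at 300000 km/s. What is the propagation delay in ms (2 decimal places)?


Given: distance = 100 km, speed = 300000 km/s
Delay = distance / speed = 100 / 300000 seconds
Delay in ms = 100 * 1000 / 300000
Delay = 0.3333 ms
Rounded to 2 dp = 0.33 ms

0.33


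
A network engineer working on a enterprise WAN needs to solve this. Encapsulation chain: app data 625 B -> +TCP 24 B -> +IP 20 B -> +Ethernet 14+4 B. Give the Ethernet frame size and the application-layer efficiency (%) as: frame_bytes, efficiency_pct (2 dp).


TCP segment = 625 + 24 = 649 B
IP packet = 649 + 20 = 669 B
Ethernet frame = 669 + 14 + 4 = 687 B
Efficiency = app / frame = 625 / 687 = 0.909753 = 90.9753% -> 90.98% (2 dp)

687, 90.98


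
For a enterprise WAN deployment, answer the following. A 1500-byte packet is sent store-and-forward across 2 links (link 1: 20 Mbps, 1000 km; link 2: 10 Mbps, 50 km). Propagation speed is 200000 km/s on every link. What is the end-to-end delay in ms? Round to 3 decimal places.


Packet = 1500 bytes = 12000 bits. Store-and-forward: sum (t_trans + t_prop) per link.
Link 1: t_trans = 12000/(20*10^6) s = 0.6000 ms; t_prop = 1000/200000 s = 5.0000 ms; subtotal = 5.6000 ms
Link 2: t_trans = 12000/(10*10^6) s = 1.2000 ms; t_prop = 50/200000 s = 0.2500 ms; subtotal = 1.4500 ms
End-to-end = 5.6000 + 1.4500 = 7.0500 ms -> 7.050 ms (3 dp)

7.050


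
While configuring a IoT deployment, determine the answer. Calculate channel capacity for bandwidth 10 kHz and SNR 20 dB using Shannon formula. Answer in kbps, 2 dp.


Given: B = 10 kHz, SNR = 20 dB
SNR linear = 10^(20/10) = 100
1 + SNR = 101
log2(101) = 6.6582114828
C = 10 * 1000 * 6.6582114828 = 66582.1148 bps
C = 66.582115 kbps -> 66.58 kbps (2 dp)

66.58


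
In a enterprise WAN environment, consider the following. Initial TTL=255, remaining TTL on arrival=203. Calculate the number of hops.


Given: initial TTL = 255, received TTL = 203
Hops = initial TTL - received TTL
Hops = 255 - 203 = 52

52


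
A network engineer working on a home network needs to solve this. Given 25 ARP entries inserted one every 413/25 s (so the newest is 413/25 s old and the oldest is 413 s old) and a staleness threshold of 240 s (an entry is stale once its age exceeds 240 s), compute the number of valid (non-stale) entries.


Ages are k * 413/25 s for k = 1..25 (spacing = 16.5200 s).
Entry k is valid iff k * 413/25 <= 240 iff k <= 25 * 240 / 413 = 14.5278
n_valid = floor(14.5278) = 14
(n_stale = 25 - 14 = 11)

14


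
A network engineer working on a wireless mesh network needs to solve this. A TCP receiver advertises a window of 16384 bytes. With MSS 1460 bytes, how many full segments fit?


Given: RWND = 16384 bytes, MSS = 1460 bytes
Full segments = floor(RWND / MSS)
Full segments = floor(16384 / 1460)
Full segments = floor(11.2219) = 11

11


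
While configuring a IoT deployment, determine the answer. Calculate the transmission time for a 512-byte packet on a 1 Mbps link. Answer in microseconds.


Given: packet = 512 bytes, bandwidth = 1 Mbps
Packet in bits = 512 * 8 = 4096 bits
Bandwidth = 1 * 10^6 = 1000000 bps
Time = 4096 / 1000000 seconds
Time in us = 4096 * 10^6 / 1000000 = 4096

4096


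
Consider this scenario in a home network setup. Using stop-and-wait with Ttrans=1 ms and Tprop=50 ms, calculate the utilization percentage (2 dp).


Given: Ttrans = 1 ms, Tprop = 50 ms
RTT = 2 * Tprop = 2 * 50 = 100 ms
U = Ttrans / (Ttrans + RTT)
U = 1 / (1 + 100)
U = 1 / 101 = 0.009901
U% = 0.99%

0.99


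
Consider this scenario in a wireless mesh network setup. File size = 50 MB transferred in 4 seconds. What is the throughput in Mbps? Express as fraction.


Given: file = 50 MB, time = 4 s
File in Mb = 50 * 8 = 400 Mb
Throughput = 400 / 4 Mbps
Throughput = 100 Mbps

100


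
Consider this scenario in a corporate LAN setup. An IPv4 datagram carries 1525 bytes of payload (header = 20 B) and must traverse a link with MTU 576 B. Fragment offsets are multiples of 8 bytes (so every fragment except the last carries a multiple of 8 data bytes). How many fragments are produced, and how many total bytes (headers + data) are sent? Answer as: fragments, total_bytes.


Max data per non-final fragment = floor((MTU - header)/8)*8 = floor((576 - 20)/8)*8 = floor(556/8)*8 = 552 B
Final fragment needs no 8-byte alignment: it can carry up to MTU - header = 556 B
Non-final fragments needed = ceil((payload - 556) / 552) = ceil(969/552) = ceil(1.7554) = 2
Number of fragments = 2 + 1 = 3
Fragment sizes (data): 2 * 552 B + 421 B (last, 421 <= 556 OK)
Total bytes sent = payload + n_frags * header = 1525 + 3*20 = 1525 + 60 = 1585 B

3, 1585


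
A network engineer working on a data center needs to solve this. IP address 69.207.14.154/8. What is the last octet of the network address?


Given: IP = 69.207.14.154, prefix = /8
Subnet mask = 255.0.0.0
Last octet of IP: 154
Last octet of mask: 0
Network last octet = 154 AND 0 = 0

0


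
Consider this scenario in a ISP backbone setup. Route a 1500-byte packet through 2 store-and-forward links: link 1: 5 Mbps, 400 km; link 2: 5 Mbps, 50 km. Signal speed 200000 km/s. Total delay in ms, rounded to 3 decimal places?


Packet = 1500 bytes = 12000 bits. Store-and-forward: sum (t_trans + t_prop) per link.
Link 1: t_trans = 12000/(5*10^6) s = 2.4000 ms; t_prop = 400/200000 s = 2.0000 ms; subtotal = 4.4000 ms
Link 2: t_trans = 12000/(5*10^6) s = 2.4000 ms; t_prop = 50/200000 s = 0.2500 ms; subtotal = 2.6500 ms
End-to-end = 4.4000 + 2.6500 = 7.0500 ms -> 7.050 ms (3 dp)

7.050


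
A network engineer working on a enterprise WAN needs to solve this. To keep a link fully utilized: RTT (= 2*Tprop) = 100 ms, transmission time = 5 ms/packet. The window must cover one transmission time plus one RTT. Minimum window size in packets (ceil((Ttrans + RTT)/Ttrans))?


Given: Ttrans = 5 ms, RTT = 100 ms (= 2 * Tprop, Tprop = 50 ms)
Time until first ACK returns = Ttrans + RTT = 5 + 100 = 105 ms
Need W * Ttrans >= Ttrans + RTT  ->  W >= (Ttrans + RTT) / Ttrans
(Ttrans + RTT) / Ttrans = 105 / 5 = 21
W_min = ceil(21) = 21

21


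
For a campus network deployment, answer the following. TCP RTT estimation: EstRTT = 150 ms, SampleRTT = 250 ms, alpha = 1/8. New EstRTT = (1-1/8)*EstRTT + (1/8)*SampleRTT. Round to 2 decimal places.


Given: EstRTT = 150 ms, SampleRTT = 250 ms, alpha = 1/8
New EstRTT = (1 - alpha) * EstRTT + alpha * SampleRTT
(7/8) * 150 = 131.25
(1/8) * 250 = 31.25
New EstRTT = 131.25 + 31.25 = 162.5 ms -> 162.50 ms (2 dp)

162.50


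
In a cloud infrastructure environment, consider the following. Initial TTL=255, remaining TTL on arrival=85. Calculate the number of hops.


Given: initial TTL = 255, received TTL = 85
Hops = initial TTL - received TTL
Hops = 255 - 85 = 170

170


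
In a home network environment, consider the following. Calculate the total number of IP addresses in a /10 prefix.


Given: CIDR prefix /10
Host bits = 32 - 10 = 22
Total addresses = 2^22 = 4194304

4194304


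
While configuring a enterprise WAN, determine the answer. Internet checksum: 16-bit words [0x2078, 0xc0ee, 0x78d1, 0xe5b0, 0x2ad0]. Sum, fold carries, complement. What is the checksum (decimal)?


Given words: [0x2078, 0xc0ee, 0x78d1, 0xe5b0, 0x2ad0]
Step 1: Sum all words
Raw sum = 8312 + 49390 + 30929 + 58800 + 10960 = 158391
Step 2: Fold carry: (27319 + 2) = 27321
One's complement = ~27321 & 0xFFFF = 38214

38214


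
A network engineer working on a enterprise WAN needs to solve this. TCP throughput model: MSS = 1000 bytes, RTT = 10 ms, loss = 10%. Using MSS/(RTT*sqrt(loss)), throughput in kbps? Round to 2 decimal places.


Given: MSS = 1000 bytes, RTT = 10 ms, loss = 10%
RTT in seconds = 10 / 1000 = 0.01
Loss rate = 10% = 0.1
sqrt(loss) = sqrt(0.1) = 0.316227766017
Throughput (bytes/s) = 1000 / (0.01 * 0.316227766017) = 316227.7660
Throughput (kbps) = 316227.7660 * 8 / 1000 = 2529.822128 -> 2529.82 kbps (2 dp)

2529.82


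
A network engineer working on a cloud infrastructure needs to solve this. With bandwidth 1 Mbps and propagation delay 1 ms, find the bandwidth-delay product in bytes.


Given: bandwidth = 1 Mbps, delay = 1 ms
BDP in bits = 1 * 10^6 * 1 / 1000
BDP in bits = 1000
BDP in bytes = 1000 / 8 = 125

125


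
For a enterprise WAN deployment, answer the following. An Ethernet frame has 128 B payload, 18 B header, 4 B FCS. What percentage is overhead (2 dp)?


Given: payload = 128 B, header = 18 B, trailer = 4 B
Overhead bytes = header + trailer = 18 + 4 = 22
Total frame = payload + overhead = 128 + 22 = 150
Overhead % = 22 / 150 * 100 = 14.6667% -> 14.67% (2 dp)

14.67


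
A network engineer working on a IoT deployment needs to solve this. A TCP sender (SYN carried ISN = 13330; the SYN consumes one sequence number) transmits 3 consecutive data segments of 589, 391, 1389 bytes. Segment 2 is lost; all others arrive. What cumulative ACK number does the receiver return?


SYN uses sequence number 13330; first data byte = ISN + 1 = 13331.
Segment 1: SEQ = 13331, len = 589 B, covers [13331, 13919]
Segment 2: SEQ = 13920, len = 391 B, covers [13920, 14310] [LOST]
Segment 3: SEQ = 14311, len = 1389 B, covers [14311, 15699]
In-order data received: bytes [13331, 13919] (segments 1..1).
Segment 2 missing -> gap begins at byte 13920; later segments buffered out of order.
Cumulative ACK = next expected in-order byte = 13331 + 589 = 13920

13920


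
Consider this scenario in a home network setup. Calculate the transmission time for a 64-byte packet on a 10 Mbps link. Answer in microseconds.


Given: packet = 64 bytes, bandwidth = 10 Mbps
Packet in bits = 64 * 8 = 512 bits
Bandwidth = 10 * 10^6 = 10000000 bps
Time = 512 / 10000000 seconds
Time in us = 512 * 10^6 / 10000000 = 51.2

51.2


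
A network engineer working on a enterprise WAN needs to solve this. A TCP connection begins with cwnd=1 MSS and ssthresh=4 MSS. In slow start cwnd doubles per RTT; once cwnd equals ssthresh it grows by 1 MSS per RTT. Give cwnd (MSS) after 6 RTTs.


RTT 0: cwnd = 1 MSS (initial)
RTT 1: cwnd = 2 MSS (slow start, doubled)
RTT 2: cwnd = 4 MSS (slow start, doubled)
RTT 3: cwnd = 5 MSS (congestion avoidance, +1)
RTT 4: cwnd = 6 MSS (congestion avoidance, +1)
RTT 5: cwnd = 7 MSS (congestion avoidance, +1)
RTT 6: cwnd = 8 MSS (congestion avoidance, +1)

8


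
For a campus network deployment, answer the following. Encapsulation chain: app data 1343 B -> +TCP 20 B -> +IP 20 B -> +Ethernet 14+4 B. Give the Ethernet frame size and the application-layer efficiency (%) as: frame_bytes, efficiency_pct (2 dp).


TCP segment = 1343 + 20 = 1363 B
IP packet = 1363 + 20 = 1383 B
Ethernet frame = 1383 + 14 + 4 = 1401 B
Efficiency = app / frame = 1343 / 1401 = 0.958601 = 95.8601% -> 95.86% (2 dp)

1401, 95.86


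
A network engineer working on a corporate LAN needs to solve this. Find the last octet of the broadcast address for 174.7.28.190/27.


Given: IP = 174.7.28.190, prefix = /27
Host bits = 32 - 27 = 5
Network last octet = 190 AND mask = 160
Host part size = 2^5 - 1 = 31
Broadcast last octet = 160 OR 31 = 191

191


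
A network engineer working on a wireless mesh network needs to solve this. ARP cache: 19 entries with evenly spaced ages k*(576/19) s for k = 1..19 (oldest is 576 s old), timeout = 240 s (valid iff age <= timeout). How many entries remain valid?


Ages are k * 576/19 s for k = 1..19 (spacing = 30.3158 s).
Entry k is valid iff k * 576/19 <= 240 iff k <= 19 * 240 / 576 = 7.9167
n_valid = floor(7.9167) = 7
(n_stale = 19 - 7 = 12)

7


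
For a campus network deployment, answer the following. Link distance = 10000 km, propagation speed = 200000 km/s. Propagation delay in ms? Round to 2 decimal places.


Given: distance = 10000 km, speed = 200000 km/s
Delay = distance / speed = 10000 / 200000 seconds
Delay in ms = 10000 * 1000 / 200000
Delay = 50.0000 ms
Rounded to 2 dp = 50.00 ms

50.00


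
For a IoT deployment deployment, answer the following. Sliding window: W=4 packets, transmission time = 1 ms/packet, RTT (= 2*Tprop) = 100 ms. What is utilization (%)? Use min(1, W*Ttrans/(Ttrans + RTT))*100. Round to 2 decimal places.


Given: W = 4, Ttrans = 1 ms, RTT = 100 ms (= 2 * Tprop, Tprop = 50 ms)
Cycle time = Ttrans + RTT = 1 + 100 = 101 ms (first packet sent until its ACK returns)
W * Ttrans = 4 * 1 = 4 ms of sending per cycle
W * Ttrans / (Ttrans + RTT) = 4 / 101 = 0.039604
U = min(1, 0.039604) = 0.039604
U% = 3.96%

3.96


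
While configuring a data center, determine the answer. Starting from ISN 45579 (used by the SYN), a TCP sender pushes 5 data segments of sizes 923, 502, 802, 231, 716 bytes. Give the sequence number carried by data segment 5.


The SYN occupies sequence number ISN = 45579, so the first data byte is ISN + 1 = 45580.
SEQ of data segment i = (ISN + 1) + sum of payload sizes of segments 1..i-1.
Segment 1: SEQ = 45580, payload = 923 bytes
Segment 2: SEQ = 46503, payload = 502 bytes
Segment 3: SEQ = 47005, payload = 802 bytes
Segment 4: SEQ = 47807, payload = 231 bytes
Segment 5: SEQ = 48038, payload = 716 bytes
SEQ of segment 5 = 45580 + 923 + 502 + 802 + 231 = 48038

48038


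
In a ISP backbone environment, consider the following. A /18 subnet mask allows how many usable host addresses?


Given: subnet mask /18
Host bits = 32 - 18 = 14
Total addresses = 2^14 = 16384
Usable hosts = 16384 - 2 (network + broadcast) = 16382

16382


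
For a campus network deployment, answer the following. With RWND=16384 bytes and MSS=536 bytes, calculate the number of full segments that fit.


Given: RWND = 16384 bytes, MSS = 536 bytes
Full segments = floor(RWND / MSS)
Full segments = floor(16384 / 536)
Full segments = floor(30.5672) = 30

30


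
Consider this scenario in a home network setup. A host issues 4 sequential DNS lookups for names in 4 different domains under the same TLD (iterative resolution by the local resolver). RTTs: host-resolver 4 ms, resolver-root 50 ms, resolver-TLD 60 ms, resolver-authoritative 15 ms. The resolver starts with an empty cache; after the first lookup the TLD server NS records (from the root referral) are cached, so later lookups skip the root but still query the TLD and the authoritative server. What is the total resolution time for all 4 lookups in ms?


Lookup 1 (cold cache): local + root + TLD + auth = 4 + 50 + 60 + 15 = 129 ms
Lookups 2..4 (TLD NS cached -> skip root; new domain -> still ask TLD and auth): local + TLD + auth = 4 + 60 + 15 = 79 ms each
Remaining 3 lookups: 3 * 79 = 237 ms
Total = 129 + 237 = 366 ms

366


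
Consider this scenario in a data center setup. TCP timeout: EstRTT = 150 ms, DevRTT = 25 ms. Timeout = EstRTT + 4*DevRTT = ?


Given: EstRTT = 150 ms, DevRTT = 25 ms
Timeout = EstRTT + 4 * DevRTT
4 * DevRTT = 4 * 25 = 100
Timeout = 150 + 100 = 250 ms

250


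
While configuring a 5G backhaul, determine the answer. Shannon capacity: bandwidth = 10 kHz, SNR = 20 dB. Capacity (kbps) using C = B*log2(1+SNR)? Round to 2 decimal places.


Given: B = 10 kHz, SNR = 20 dB
SNR linear = 10^(20/10) = 100
1 + SNR = 101
log2(101) = 6.6582114828
C = 10 * 1000 * 6.6582114828 = 66582.1148 bps
C = 66.582115 kbps -> 66.58 kbps (2 dp)

66.58


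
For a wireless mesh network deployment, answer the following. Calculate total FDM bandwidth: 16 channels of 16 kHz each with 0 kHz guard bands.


Given: 16 channels, 16 kHz each, guard = 0 kHz
Channel bandwidth = 16 * 16 = 256 kHz
Guard bands = 15 gaps * 0 kHz = 0 kHz
Total = 256 + 0 = 256 kHz

256


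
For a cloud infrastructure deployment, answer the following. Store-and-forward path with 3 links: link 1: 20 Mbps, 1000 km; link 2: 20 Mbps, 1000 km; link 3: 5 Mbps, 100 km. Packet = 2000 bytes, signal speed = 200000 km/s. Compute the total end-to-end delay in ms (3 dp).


Packet = 2000 bytes = 16000 bits. Store-and-forward: sum (t_trans + t_prop) per link.
Link 1: t_trans = 16000/(20*10^6) s = 0.8000 ms; t_prop = 1000/200000 s = 5.0000 ms; subtotal = 5.8000 ms
Link 2: t_trans = 16000/(20*10^6) s = 0.8000 ms; t_prop = 1000/200000 s = 5.0000 ms; subtotal = 5.8000 ms
Link 3: t_trans = 16000/(5*10^6) s = 3.2000 ms; t_prop = 100/200000 s = 0.5000 ms; subtotal = 3.7000 ms
End-to-end = 5.8000 + 5.8000 + 3.7000 = 15.3000 ms -> 15.300 ms (3 dp)

15.300


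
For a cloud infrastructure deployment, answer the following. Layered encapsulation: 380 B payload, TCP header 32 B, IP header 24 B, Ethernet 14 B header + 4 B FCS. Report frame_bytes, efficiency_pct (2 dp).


TCP segment = 380 + 32 = 412 B
IP packet = 412 + 24 = 436 B
Ethernet frame = 436 + 14 + 4 = 454 B
Efficiency = app / frame = 380 / 454 = 0.837004 = 83.7004% -> 83.70% (2 dp)

454, 83.70


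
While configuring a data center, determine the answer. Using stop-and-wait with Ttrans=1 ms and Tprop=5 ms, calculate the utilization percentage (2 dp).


Given: Ttrans = 1 ms, Tprop = 5 ms
RTT = 2 * Tprop = 2 * 5 = 10 ms
U = Ttrans / (Ttrans + RTT)
U = 1 / (1 + 10)
U = 1 / 11 = 0.090909
U% = 9.09%

9.09


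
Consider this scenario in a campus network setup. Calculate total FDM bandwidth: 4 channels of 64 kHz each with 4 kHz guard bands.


Given: 4 channels, 64 kHz each, guard = 4 kHz
Channel bandwidth = 4 * 64 = 256 kHz
Guard bands = 3 gaps * 4 kHz = 12 kHz
Total = 256 + 12 = 268 kHz

268


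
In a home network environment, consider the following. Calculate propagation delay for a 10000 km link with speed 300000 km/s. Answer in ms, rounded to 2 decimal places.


Given: distance = 10000 km, speed = 300000 km/s
Delay = distance / speed = 10000 / 300000 seconds
Delay in ms = 10000 * 1000 / 300000
Delay = 33.3333 ms
Rounded to 2 dp = 33.33 ms

33.33


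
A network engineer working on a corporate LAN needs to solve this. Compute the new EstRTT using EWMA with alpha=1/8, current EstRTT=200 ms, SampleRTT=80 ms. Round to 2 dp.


Given: EstRTT = 200 ms, SampleRTT = 80 ms, alpha = 1/8
New EstRTT = (1 - alpha) * EstRTT + alpha * SampleRTT
(7/8) * 200 = 175
(1/8) * 80 = 10
New EstRTT = 175 + 10 = 185 ms -> 185.00 ms (2 dp)

185.00


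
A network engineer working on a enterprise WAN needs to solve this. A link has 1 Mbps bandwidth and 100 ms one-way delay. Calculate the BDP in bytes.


Given: bandwidth = 1 Mbps, delay = 100 ms
BDP in bits = 1 * 10^6 * 100 / 1000
BDP in bits = 100000
BDP in bytes = 100000 / 8 = 12500

12500


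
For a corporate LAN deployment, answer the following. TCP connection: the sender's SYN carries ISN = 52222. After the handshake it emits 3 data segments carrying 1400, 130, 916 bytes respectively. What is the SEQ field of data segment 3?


The SYN occupies sequence number ISN = 52222, so the first data byte is ISN + 1 = 52223.
SEQ of data segment i = (ISN + 1) + sum of payload sizes of segments 1..i-1.
Segment 1: SEQ = 52223, payload = 1400 bytes
Segment 2: SEQ = 53623, payload = 130 bytes
Segment 3: SEQ = 53753, payload = 916 bytes
SEQ of segment 3 = 52223 + 1400 + 130 = 53753

53753


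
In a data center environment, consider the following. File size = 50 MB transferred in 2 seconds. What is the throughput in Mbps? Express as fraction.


Given: file = 50 MB, time = 2 s
File in Mb = 50 * 8 = 400 Mb
Throughput = 400 / 2 Mbps
Throughput = 200 Mbps

200
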